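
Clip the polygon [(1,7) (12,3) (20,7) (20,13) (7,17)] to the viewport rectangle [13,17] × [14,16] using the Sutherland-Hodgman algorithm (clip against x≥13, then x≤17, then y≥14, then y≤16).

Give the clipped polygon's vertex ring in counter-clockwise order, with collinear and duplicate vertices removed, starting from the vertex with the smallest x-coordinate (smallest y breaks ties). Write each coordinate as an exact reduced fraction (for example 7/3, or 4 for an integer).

Clipped polygon: [(13,14) (67/4,14) (13,197/13)]

1. After x ≥ 13: [(13,7/2) (20,7) (20,13) (13,197/13)]
2. After x ≤ 17: [(13,7/2) (17,11/2) (17,181/13) (13,197/13)]
3. After y ≥ 14: [(13,14) (67/4,14) (13,197/13)]
4. After y ≤ 16: [(13,14) (67/4,14) (13,197/13)]
5. Canonical ring: [(13,14) (67/4,14) (13,197/13)]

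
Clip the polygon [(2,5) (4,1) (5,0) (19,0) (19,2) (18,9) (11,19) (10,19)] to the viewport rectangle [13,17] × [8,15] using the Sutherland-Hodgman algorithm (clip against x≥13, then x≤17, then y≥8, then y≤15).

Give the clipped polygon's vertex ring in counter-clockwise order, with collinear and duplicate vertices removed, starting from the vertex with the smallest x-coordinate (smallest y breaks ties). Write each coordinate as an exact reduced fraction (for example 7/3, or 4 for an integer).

1. After x ≥ 13: [(13,0) (19,0) (19,2) (18,9) (13,113/7)]
2. After x ≤ 17: [(13,0) (17,0) (17,73/7) (13,113/7)]
3. After y ≥ 8: [(13,8) (17,8) (17,73/7) (13,113/7)]
4. After y ≤ 15: [(13,15) (13,8) (17,8) (17,73/7) (69/5,15)]
5. Canonical ring: [(13,8) (17,8) (17,73/7) (69/5,15) (13,15)]

Clipped polygon: [(13,8) (17,8) (17,73/7) (69/5,15) (13,15)]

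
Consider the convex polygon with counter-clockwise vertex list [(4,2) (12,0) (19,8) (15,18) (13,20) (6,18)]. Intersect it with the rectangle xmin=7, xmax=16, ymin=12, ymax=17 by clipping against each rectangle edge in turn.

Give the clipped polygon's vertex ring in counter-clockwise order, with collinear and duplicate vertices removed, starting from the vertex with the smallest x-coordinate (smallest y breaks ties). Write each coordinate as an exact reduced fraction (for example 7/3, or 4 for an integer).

1. After x ≥ 7: [(7,5/4) (12,0) (19,8) (15,18) (13,20) (7,128/7)]
2. After x ≤ 16: [(7,5/4) (12,0) (16,32/7) (16,31/2) (15,18) (13,20) (7,128/7)]
3. After y ≥ 12: [(7,12) (16,12) (16,31/2) (15,18) (13,20) (7,128/7)]
4. After y ≤ 17: [(7,17) (7,12) (16,12) (16,31/2) (77/5,17)]
5. Canonical ring: [(7,12) (16,12) (16,31/2) (77/5,17) (7,17)]

Clipped polygon: [(7,12) (16,12) (16,31/2) (77/5,17) (7,17)]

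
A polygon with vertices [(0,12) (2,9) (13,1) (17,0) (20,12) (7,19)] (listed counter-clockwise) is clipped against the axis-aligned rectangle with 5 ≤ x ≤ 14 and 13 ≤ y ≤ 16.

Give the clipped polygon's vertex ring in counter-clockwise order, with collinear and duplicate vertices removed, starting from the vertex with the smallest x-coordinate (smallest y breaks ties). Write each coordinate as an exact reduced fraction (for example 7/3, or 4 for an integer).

Clipped polygon: [(5,13) (14,13) (14,198/13) (88/7,16) (5,16)]

1. After x ≥ 5: [(5,17) (5,75/11) (13,1) (17,0) (20,12) (7,19)]
2. After x ≤ 14: [(5,17) (5,75/11) (13,1) (14,3/4) (14,198/13) (7,19)]
3. After y ≥ 13: [(5,17) (5,13) (14,13) (14,198/13) (7,19)]
4. After y ≤ 16: [(5,16) (5,13) (14,13) (14,198/13) (88/7,16)]
5. Canonical ring: [(5,13) (14,13) (14,198/13) (88/7,16) (5,16)]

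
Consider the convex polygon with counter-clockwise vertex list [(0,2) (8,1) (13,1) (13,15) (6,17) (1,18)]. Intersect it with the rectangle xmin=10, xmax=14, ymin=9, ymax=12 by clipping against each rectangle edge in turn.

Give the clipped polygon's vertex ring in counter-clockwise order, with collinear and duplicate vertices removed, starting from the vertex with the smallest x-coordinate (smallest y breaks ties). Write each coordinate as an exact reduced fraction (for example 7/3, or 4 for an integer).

1. After x ≥ 10: [(10,1) (13,1) (13,15) (10,111/7)]
2. After x ≤ 14: [(10,1) (13,1) (13,15) (10,111/7)]
3. After y ≥ 9: [(10,9) (13,9) (13,15) (10,111/7)]
4. After y ≤ 12: [(10,12) (10,9) (13,9) (13,12)]
5. Canonical ring: [(10,9) (13,9) (13,12) (10,12)]

Clipped polygon: [(10,9) (13,9) (13,12) (10,12)]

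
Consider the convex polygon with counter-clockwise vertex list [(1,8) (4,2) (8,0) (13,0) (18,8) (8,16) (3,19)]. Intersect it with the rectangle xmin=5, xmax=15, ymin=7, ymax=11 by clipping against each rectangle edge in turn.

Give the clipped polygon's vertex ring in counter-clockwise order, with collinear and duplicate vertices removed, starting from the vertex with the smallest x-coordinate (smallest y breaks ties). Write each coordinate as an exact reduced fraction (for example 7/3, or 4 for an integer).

1. After x ≥ 5: [(5,3/2) (8,0) (13,0) (18,8) (8,16) (5,89/5)]
2. After x ≤ 15: [(5,3/2) (8,0) (13,0) (15,16/5) (15,52/5) (8,16) (5,89/5)]
3. After y ≥ 7: [(5,7) (15,7) (15,52/5) (8,16) (5,89/5)]
4. After y ≤ 11: [(5,11) (5,7) (15,7) (15,52/5) (57/4,11)]
5. Canonical ring: [(5,7) (15,7) (15,52/5) (57/4,11) (5,11)]

Clipped polygon: [(5,7) (15,7) (15,52/5) (57/4,11) (5,11)]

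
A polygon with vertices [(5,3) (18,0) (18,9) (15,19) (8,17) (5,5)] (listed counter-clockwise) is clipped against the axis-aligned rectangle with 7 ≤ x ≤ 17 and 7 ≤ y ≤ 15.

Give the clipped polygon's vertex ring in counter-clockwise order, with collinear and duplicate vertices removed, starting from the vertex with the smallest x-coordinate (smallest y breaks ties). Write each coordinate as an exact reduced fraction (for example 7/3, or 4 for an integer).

Clipped polygon: [(7,7) (17,7) (17,37/3) (81/5,15) (15/2,15) (7,13)]

1. After x ≥ 7: [(7,33/13) (18,0) (18,9) (15,19) (8,17) (7,13)]
2. After x ≤ 17: [(7,33/13) (17,3/13) (17,37/3) (15,19) (8,17) (7,13)]
3. After y ≥ 7: [(7,7) (17,7) (17,37/3) (15,19) (8,17) (7,13)]
4. After y ≤ 15: [(7,7) (17,7) (17,37/3) (81/5,15) (15/2,15) (7,13)]
5. Canonical ring: [(7,7) (17,7) (17,37/3) (81/5,15) (15/2,15) (7,13)]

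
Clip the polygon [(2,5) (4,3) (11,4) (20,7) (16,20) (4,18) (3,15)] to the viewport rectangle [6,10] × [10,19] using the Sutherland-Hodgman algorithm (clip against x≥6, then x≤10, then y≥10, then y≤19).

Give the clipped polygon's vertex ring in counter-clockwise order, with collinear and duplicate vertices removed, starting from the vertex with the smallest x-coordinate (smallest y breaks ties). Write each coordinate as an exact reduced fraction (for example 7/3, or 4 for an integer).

Clipped polygon: [(6,10) (10,10) (10,19) (6,55/3)]

1. After x ≥ 6: [(6,23/7) (11,4) (20,7) (16,20) (6,55/3)]
2. After x ≤ 10: [(6,23/7) (10,27/7) (10,19) (6,55/3)]
3. After y ≥ 10: [(6,10) (10,10) (10,19) (6,55/3)]
4. After y ≤ 19: [(6,10) (10,10) (10,19) (6,55/3)]
5. Canonical ring: [(6,10) (10,10) (10,19) (6,55/3)]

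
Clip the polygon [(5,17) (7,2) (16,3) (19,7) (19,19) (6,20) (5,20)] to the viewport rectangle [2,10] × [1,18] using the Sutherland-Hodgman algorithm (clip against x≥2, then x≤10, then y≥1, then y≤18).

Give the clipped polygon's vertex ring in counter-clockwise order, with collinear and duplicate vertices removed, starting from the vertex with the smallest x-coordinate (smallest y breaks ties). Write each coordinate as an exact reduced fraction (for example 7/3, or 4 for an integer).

Clipped polygon: [(5,17) (7,2) (10,7/3) (10,18) (5,18)]

1. After x ≥ 2: [(5,17) (7,2) (16,3) (19,7) (19,19) (6,20) (5,20)]
2. After x ≤ 10: [(5,17) (7,2) (10,7/3) (10,256/13) (6,20) (5,20)]
3. After y ≥ 1: [(5,17) (7,2) (10,7/3) (10,256/13) (6,20) (5,20)]
4. After y ≤ 18: [(5,18) (5,17) (7,2) (10,7/3) (10,18)]
5. Canonical ring: [(5,17) (7,2) (10,7/3) (10,18) (5,18)]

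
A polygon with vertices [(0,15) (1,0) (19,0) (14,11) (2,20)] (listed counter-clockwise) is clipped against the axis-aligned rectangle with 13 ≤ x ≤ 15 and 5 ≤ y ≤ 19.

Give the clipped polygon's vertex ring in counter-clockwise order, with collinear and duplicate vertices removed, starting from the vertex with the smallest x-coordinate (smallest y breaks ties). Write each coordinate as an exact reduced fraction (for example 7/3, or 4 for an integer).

Clipped polygon: [(13,5) (15,5) (15,44/5) (14,11) (13,47/4)]

1. After x ≥ 13: [(13,0) (19,0) (14,11) (13,47/4)]
2. After x ≤ 15: [(13,0) (15,0) (15,44/5) (14,11) (13,47/4)]
3. After y ≥ 5: [(13,5) (15,5) (15,44/5) (14,11) (13,47/4)]
4. After y ≤ 19: [(13,5) (15,5) (15,44/5) (14,11) (13,47/4)]
5. Canonical ring: [(13,5) (15,5) (15,44/5) (14,11) (13,47/4)]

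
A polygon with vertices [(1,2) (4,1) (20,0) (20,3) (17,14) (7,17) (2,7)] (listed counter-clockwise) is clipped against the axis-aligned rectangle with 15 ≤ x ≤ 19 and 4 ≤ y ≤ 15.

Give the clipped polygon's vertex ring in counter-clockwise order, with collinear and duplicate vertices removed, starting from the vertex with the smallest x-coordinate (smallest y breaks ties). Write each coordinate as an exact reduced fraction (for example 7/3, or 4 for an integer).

Clipped polygon: [(15,4) (19,4) (19,20/3) (17,14) (15,73/5)]

1. After x ≥ 15: [(15,5/16) (20,0) (20,3) (17,14) (15,73/5)]
2. After x ≤ 19: [(15,5/16) (19,1/16) (19,20/3) (17,14) (15,73/5)]
3. After y ≥ 4: [(15,4) (19,4) (19,20/3) (17,14) (15,73/5)]
4. After y ≤ 15: [(15,4) (19,4) (19,20/3) (17,14) (15,73/5)]
5. Canonical ring: [(15,4) (19,4) (19,20/3) (17,14) (15,73/5)]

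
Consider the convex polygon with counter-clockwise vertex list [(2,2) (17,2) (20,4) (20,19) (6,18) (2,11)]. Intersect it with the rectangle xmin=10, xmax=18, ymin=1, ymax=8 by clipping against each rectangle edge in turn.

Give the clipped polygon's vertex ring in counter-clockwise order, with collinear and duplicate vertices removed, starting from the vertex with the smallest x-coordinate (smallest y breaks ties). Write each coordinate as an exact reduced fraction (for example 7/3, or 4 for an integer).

1. After x ≥ 10: [(10,2) (17,2) (20,4) (20,19) (10,128/7)]
2. After x ≤ 18: [(10,2) (17,2) (18,8/3) (18,132/7) (10,128/7)]
3. After y ≥ 1: [(10,2) (17,2) (18,8/3) (18,132/7) (10,128/7)]
4. After y ≤ 8: [(10,8) (10,2) (17,2) (18,8/3) (18,8)]
5. Canonical ring: [(10,2) (17,2) (18,8/3) (18,8) (10,8)]

Clipped polygon: [(10,2) (17,2) (18,8/3) (18,8) (10,8)]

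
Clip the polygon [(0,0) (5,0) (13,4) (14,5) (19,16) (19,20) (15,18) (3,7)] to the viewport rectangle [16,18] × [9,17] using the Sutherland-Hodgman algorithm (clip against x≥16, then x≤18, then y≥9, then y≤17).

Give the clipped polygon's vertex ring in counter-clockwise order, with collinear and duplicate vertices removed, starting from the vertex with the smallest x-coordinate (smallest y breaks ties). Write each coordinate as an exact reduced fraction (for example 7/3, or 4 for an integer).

Clipped polygon: [(16,47/5) (18,69/5) (18,17) (16,17)]

1. After x ≥ 16: [(16,47/5) (19,16) (19,20) (16,37/2)]
2. After x ≤ 18: [(16,47/5) (18,69/5) (18,39/2) (16,37/2)]
3. After y ≥ 9: [(16,47/5) (18,69/5) (18,39/2) (16,37/2)]
4. After y ≤ 17: [(16,17) (16,47/5) (18,69/5) (18,17)]
5. Canonical ring: [(16,47/5) (18,69/5) (18,17) (16,17)]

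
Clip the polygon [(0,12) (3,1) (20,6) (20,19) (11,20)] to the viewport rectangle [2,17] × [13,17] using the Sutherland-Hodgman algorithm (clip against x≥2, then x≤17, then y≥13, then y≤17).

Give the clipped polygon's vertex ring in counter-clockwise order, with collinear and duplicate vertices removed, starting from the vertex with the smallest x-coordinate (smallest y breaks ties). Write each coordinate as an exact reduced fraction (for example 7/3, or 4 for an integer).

Clipped polygon: [(2,13) (17,13) (17,17) (55/8,17) (2,148/11)]

1. After x ≥ 2: [(2,148/11) (2,14/3) (3,1) (20,6) (20,19) (11,20)]
2. After x ≤ 17: [(2,148/11) (2,14/3) (3,1) (17,87/17) (17,58/3) (11,20)]
3. After y ≥ 13: [(2,148/11) (2,13) (17,13) (17,58/3) (11,20)]
4. After y ≤ 17: [(55/8,17) (2,148/11) (2,13) (17,13) (17,17)]
5. Canonical ring: [(2,13) (17,13) (17,17) (55/8,17) (2,148/11)]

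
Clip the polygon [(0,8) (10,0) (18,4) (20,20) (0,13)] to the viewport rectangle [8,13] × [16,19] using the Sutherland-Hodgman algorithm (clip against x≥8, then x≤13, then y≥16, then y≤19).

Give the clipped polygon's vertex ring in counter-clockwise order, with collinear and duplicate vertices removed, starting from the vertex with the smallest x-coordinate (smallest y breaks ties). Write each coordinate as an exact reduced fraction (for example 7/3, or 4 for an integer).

Clipped polygon: [(60/7,16) (13,16) (13,351/20)]

1. After x ≥ 8: [(8,8/5) (10,0) (18,4) (20,20) (8,79/5)]
2. After x ≤ 13: [(8,8/5) (10,0) (13,3/2) (13,351/20) (8,79/5)]
3. After y ≥ 16: [(13,16) (13,351/20) (60/7,16)]
4. After y ≤ 19: [(13,16) (13,351/20) (60/7,16)]
5. Canonical ring: [(60/7,16) (13,16) (13,351/20)]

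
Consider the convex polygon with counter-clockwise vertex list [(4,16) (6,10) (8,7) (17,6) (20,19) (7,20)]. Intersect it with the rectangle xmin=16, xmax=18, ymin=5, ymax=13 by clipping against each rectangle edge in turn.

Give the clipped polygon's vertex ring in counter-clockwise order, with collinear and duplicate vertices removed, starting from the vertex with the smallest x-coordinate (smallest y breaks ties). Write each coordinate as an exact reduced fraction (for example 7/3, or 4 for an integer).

1. After x ≥ 16: [(16,55/9) (17,6) (20,19) (16,251/13)]
2. After x ≤ 18: [(16,55/9) (17,6) (18,31/3) (18,249/13) (16,251/13)]
3. After y ≥ 5: [(16,55/9) (17,6) (18,31/3) (18,249/13) (16,251/13)]
4. After y ≤ 13: [(16,13) (16,55/9) (17,6) (18,31/3) (18,13)]
5. Canonical ring: [(16,55/9) (17,6) (18,31/3) (18,13) (16,13)]

Clipped polygon: [(16,55/9) (17,6) (18,31/3) (18,13) (16,13)]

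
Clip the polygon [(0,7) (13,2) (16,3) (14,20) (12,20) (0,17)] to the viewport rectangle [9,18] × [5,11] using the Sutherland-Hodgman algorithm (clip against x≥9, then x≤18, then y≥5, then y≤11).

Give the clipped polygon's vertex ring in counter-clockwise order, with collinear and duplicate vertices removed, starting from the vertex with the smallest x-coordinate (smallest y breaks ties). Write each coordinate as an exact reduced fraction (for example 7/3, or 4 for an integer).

1. After x ≥ 9: [(9,46/13) (13,2) (16,3) (14,20) (12,20) (9,77/4)]
2. After x ≤ 18: [(9,46/13) (13,2) (16,3) (14,20) (12,20) (9,77/4)]
3. After y ≥ 5: [(9,5) (268/17,5) (14,20) (12,20) (9,77/4)]
4. After y ≤ 11: [(9,11) (9,5) (268/17,5) (256/17,11)]
5. Canonical ring: [(9,5) (268/17,5) (256/17,11) (9,11)]

Clipped polygon: [(9,5) (268/17,5) (256/17,11) (9,11)]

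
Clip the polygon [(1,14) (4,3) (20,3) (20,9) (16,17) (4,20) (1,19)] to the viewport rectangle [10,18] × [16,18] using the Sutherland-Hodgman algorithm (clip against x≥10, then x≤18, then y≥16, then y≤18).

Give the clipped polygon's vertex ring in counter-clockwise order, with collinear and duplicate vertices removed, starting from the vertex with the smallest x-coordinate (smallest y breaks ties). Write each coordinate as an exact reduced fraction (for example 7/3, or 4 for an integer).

1. After x ≥ 10: [(10,3) (20,3) (20,9) (16,17) (10,37/2)]
2. After x ≤ 18: [(10,3) (18,3) (18,13) (16,17) (10,37/2)]
3. After y ≥ 16: [(10,16) (33/2,16) (16,17) (10,37/2)]
4. After y ≤ 18: [(10,18) (10,16) (33/2,16) (16,17) (12,18)]
5. Canonical ring: [(10,16) (33/2,16) (16,17) (12,18) (10,18)]

Clipped polygon: [(10,16) (33/2,16) (16,17) (12,18) (10,18)]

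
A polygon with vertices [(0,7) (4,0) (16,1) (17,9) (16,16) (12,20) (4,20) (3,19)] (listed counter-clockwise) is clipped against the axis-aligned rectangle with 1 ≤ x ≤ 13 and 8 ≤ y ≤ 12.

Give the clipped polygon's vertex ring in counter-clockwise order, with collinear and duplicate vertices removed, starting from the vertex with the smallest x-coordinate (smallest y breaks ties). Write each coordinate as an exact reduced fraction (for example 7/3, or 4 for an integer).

1. After x ≥ 1: [(1,11) (1,21/4) (4,0) (16,1) (17,9) (16,16) (12,20) (4,20) (3,19)]
2. After x ≤ 13: [(1,11) (1,21/4) (4,0) (13,3/4) (13,19) (12,20) (4,20) (3,19)]
3. After y ≥ 8: [(1,11) (1,8) (13,8) (13,19) (12,20) (4,20) (3,19)]
4. After y ≤ 12: [(5/4,12) (1,11) (1,8) (13,8) (13,12)]
5. Canonical ring: [(1,8) (13,8) (13,12) (5/4,12) (1,11)]

Clipped polygon: [(1,8) (13,8) (13,12) (5/4,12) (1,11)]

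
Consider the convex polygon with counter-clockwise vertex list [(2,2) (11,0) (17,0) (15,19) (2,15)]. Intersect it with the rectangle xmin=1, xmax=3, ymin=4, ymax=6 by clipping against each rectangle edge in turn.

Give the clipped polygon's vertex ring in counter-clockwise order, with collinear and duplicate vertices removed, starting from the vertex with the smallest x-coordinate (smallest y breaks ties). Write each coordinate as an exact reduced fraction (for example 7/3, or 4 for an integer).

1. After x ≥ 1: [(2,2) (11,0) (17,0) (15,19) (2,15)]
2. After x ≤ 3: [(2,2) (3,16/9) (3,199/13) (2,15)]
3. After y ≥ 4: [(2,4) (3,4) (3,199/13) (2,15)]
4. After y ≤ 6: [(2,6) (2,4) (3,4) (3,6)]
5. Canonical ring: [(2,4) (3,4) (3,6) (2,6)]

Clipped polygon: [(2,4) (3,4) (3,6) (2,6)]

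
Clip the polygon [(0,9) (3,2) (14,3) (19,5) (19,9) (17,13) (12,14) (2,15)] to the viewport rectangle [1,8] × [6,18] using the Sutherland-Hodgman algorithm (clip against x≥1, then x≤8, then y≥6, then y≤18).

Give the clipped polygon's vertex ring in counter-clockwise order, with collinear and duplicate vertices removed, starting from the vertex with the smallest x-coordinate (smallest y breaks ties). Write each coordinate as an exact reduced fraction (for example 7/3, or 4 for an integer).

1. After x ≥ 1: [(1,12) (1,20/3) (3,2) (14,3) (19,5) (19,9) (17,13) (12,14) (2,15)]
2. After x ≤ 8: [(1,12) (1,20/3) (3,2) (8,27/11) (8,72/5) (2,15)]
3. After y ≥ 6: [(1,12) (1,20/3) (9/7,6) (8,6) (8,72/5) (2,15)]
4. After y ≤ 18: [(1,12) (1,20/3) (9/7,6) (8,6) (8,72/5) (2,15)]
5. Canonical ring: [(1,20/3) (9/7,6) (8,6) (8,72/5) (2,15) (1,12)]

Clipped polygon: [(1,20/3) (9/7,6) (8,6) (8,72/5) (2,15) (1,12)]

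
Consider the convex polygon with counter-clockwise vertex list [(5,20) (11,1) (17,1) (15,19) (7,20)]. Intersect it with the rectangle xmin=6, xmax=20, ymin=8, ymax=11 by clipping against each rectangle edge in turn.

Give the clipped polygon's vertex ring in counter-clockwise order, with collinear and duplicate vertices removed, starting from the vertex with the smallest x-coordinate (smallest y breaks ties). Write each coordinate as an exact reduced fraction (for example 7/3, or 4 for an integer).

1. After x ≥ 6: [(6,20) (6,101/6) (11,1) (17,1) (15,19) (7,20)]
2. After x ≤ 20: [(6,20) (6,101/6) (11,1) (17,1) (15,19) (7,20)]
3. After y ≥ 8: [(6,20) (6,101/6) (167/19,8) (146/9,8) (15,19) (7,20)]
4. After y ≤ 11: [(149/19,11) (167/19,8) (146/9,8) (143/9,11)]
5. Canonical ring: [(149/19,11) (167/19,8) (146/9,8) (143/9,11)]

Clipped polygon: [(149/19,11) (167/19,8) (146/9,8) (143/9,11)]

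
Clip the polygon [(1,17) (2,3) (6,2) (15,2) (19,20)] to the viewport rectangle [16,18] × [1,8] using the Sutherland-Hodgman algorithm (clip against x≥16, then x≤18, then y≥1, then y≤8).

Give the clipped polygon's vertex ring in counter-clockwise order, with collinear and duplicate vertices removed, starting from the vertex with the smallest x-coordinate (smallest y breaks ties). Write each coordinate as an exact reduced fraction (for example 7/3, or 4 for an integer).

1. After x ≥ 16: [(16,39/2) (16,13/2) (19,20)]
2. After x ≤ 18: [(18,119/6) (16,39/2) (16,13/2) (18,31/2)]
3. After y ≥ 1: [(18,119/6) (16,39/2) (16,13/2) (18,31/2)]
4. After y ≤ 8: [(16,8) (16,13/2) (49/3,8)]
5. Canonical ring: [(16,13/2) (49/3,8) (16,8)]

Clipped polygon: [(16,13/2) (49/3,8) (16,8)]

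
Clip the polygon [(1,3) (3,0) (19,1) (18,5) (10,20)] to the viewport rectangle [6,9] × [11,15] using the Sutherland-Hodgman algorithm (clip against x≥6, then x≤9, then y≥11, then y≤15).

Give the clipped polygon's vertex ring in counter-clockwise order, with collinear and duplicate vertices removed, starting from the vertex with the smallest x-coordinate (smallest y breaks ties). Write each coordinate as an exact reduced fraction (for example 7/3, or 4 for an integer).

1. After x ≥ 6: [(6,112/9) (6,3/16) (19,1) (18,5) (10,20)]
2. After x ≤ 9: [(9,163/9) (6,112/9) (6,3/16) (9,3/8)]
3. After y ≥ 11: [(9,11) (9,163/9) (6,112/9) (6,11)]
4. After y ≤ 15: [(9,11) (9,15) (125/17,15) (6,112/9) (6,11)]
5. Canonical ring: [(6,11) (9,11) (9,15) (125/17,15) (6,112/9)]

Clipped polygon: [(6,11) (9,11) (9,15) (125/17,15) (6,112/9)]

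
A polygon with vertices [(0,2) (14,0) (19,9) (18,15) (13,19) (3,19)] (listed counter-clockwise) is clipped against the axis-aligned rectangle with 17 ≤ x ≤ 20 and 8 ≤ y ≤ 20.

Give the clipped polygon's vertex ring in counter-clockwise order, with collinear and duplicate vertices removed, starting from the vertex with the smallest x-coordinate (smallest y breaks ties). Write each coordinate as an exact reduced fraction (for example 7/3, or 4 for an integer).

Clipped polygon: [(17,8) (166/9,8) (19,9) (18,15) (17,79/5)]

1. After x ≥ 17: [(17,27/5) (19,9) (18,15) (17,79/5)]
2. After x ≤ 20: [(17,27/5) (19,9) (18,15) (17,79/5)]
3. After y ≥ 8: [(17,8) (166/9,8) (19,9) (18,15) (17,79/5)]
4. After y ≤ 20: [(17,8) (166/9,8) (19,9) (18,15) (17,79/5)]
5. Canonical ring: [(17,8) (166/9,8) (19,9) (18,15) (17,79/5)]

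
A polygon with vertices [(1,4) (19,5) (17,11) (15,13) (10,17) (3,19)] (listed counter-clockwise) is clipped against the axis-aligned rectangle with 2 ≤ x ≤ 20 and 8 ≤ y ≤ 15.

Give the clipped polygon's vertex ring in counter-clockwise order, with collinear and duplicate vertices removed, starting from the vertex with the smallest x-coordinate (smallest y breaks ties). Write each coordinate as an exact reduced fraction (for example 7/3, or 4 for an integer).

Clipped polygon: [(2,8) (18,8) (17,11) (15,13) (25/2,15) (37/15,15) (2,23/2)]

1. After x ≥ 2: [(2,23/2) (2,73/18) (19,5) (17,11) (15,13) (10,17) (3,19)]
2. After x ≤ 20: [(2,23/2) (2,73/18) (19,5) (17,11) (15,13) (10,17) (3,19)]
3. After y ≥ 8: [(2,23/2) (2,8) (18,8) (17,11) (15,13) (10,17) (3,19)]
4. After y ≤ 15: [(37/15,15) (2,23/2) (2,8) (18,8) (17,11) (15,13) (25/2,15)]
5. Canonical ring: [(2,8) (18,8) (17,11) (15,13) (25/2,15) (37/15,15) (2,23/2)]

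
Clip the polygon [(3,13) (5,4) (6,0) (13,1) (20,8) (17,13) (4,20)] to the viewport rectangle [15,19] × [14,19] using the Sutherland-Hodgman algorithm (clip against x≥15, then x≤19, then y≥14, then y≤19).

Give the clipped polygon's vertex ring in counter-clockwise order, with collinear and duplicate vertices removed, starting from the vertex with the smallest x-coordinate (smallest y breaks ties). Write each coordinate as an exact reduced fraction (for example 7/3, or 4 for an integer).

1. After x ≥ 15: [(15,3) (20,8) (17,13) (15,183/13)]
2. After x ≤ 19: [(15,3) (19,7) (19,29/3) (17,13) (15,183/13)]
3. After y ≥ 14: [(15,14) (106/7,14) (15,183/13)]
4. After y ≤ 19: [(15,14) (106/7,14) (15,183/13)]
5. Canonical ring: [(15,14) (106/7,14) (15,183/13)]

Clipped polygon: [(15,14) (106/7,14) (15,183/13)]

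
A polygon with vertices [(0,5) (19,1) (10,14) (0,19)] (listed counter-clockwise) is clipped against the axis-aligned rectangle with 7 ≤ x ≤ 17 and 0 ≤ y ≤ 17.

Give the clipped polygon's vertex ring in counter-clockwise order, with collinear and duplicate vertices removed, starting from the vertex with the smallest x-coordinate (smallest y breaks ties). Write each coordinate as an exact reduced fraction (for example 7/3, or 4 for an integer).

1. After x ≥ 7: [(7,67/19) (19,1) (10,14) (7,31/2)]
2. After x ≤ 17: [(7,67/19) (17,27/19) (17,35/9) (10,14) (7,31/2)]
3. After y ≥ 0: [(7,67/19) (17,27/19) (17,35/9) (10,14) (7,31/2)]
4. After y ≤ 17: [(7,67/19) (17,27/19) (17,35/9) (10,14) (7,31/2)]
5. Canonical ring: [(7,67/19) (17,27/19) (17,35/9) (10,14) (7,31/2)]

Clipped polygon: [(7,67/19) (17,27/19) (17,35/9) (10,14) (7,31/2)]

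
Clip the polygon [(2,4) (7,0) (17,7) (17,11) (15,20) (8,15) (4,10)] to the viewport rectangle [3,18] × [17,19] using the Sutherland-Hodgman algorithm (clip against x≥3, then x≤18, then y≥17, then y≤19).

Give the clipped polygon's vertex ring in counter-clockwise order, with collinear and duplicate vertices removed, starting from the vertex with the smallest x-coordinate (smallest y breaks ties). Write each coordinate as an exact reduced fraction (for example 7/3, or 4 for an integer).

Clipped polygon: [(54/5,17) (47/3,17) (137/9,19) (68/5,19)]

1. After x ≥ 3: [(3,7) (3,16/5) (7,0) (17,7) (17,11) (15,20) (8,15) (4,10)]
2. After x ≤ 18: [(3,7) (3,16/5) (7,0) (17,7) (17,11) (15,20) (8,15) (4,10)]
3. After y ≥ 17: [(47/3,17) (15,20) (54/5,17)]
4. After y ≤ 19: [(47/3,17) (137/9,19) (68/5,19) (54/5,17)]
5. Canonical ring: [(54/5,17) (47/3,17) (137/9,19) (68/5,19)]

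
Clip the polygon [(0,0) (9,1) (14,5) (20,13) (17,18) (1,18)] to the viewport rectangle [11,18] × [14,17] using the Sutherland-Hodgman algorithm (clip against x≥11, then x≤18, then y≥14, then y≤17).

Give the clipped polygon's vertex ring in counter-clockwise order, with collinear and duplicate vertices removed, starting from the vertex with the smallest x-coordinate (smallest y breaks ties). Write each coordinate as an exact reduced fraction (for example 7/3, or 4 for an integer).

1. After x ≥ 11: [(11,13/5) (14,5) (20,13) (17,18) (11,18)]
2. After x ≤ 18: [(11,13/5) (14,5) (18,31/3) (18,49/3) (17,18) (11,18)]
3. After y ≥ 14: [(11,14) (18,14) (18,49/3) (17,18) (11,18)]
4. After y ≤ 17: [(11,17) (11,14) (18,14) (18,49/3) (88/5,17)]
5. Canonical ring: [(11,14) (18,14) (18,49/3) (88/5,17) (11,17)]

Clipped polygon: [(11,14) (18,14) (18,49/3) (88/5,17) (11,17)]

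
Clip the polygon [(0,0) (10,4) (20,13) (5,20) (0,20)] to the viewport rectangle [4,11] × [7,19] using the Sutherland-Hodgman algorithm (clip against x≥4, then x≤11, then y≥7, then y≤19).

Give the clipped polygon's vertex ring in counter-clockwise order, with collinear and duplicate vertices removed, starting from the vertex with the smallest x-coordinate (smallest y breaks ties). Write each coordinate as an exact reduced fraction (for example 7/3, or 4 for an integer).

1. After x ≥ 4: [(4,8/5) (10,4) (20,13) (5,20) (4,20)]
2. After x ≤ 11: [(4,8/5) (10,4) (11,49/10) (11,86/5) (5,20) (4,20)]
3. After y ≥ 7: [(4,7) (11,7) (11,86/5) (5,20) (4,20)]
4. After y ≤ 19: [(4,19) (4,7) (11,7) (11,86/5) (50/7,19)]
5. Canonical ring: [(4,7) (11,7) (11,86/5) (50/7,19) (4,19)]

Clipped polygon: [(4,7) (11,7) (11,86/5) (50/7,19) (4,19)]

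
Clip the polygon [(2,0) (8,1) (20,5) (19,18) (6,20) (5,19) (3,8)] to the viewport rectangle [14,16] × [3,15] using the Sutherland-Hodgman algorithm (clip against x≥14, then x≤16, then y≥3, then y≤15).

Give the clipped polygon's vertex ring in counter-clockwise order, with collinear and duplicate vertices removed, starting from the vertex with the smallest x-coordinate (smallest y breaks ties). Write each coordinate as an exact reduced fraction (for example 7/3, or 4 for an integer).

Clipped polygon: [(14,3) (16,11/3) (16,15) (14,15)]

1. After x ≥ 14: [(14,3) (20,5) (19,18) (14,244/13)]
2. After x ≤ 16: [(14,3) (16,11/3) (16,240/13) (14,244/13)]
3. After y ≥ 3: [(14,3) (16,11/3) (16,240/13) (14,244/13)]
4. After y ≤ 15: [(14,15) (14,3) (16,11/3) (16,15)]
5. Canonical ring: [(14,3) (16,11/3) (16,15) (14,15)]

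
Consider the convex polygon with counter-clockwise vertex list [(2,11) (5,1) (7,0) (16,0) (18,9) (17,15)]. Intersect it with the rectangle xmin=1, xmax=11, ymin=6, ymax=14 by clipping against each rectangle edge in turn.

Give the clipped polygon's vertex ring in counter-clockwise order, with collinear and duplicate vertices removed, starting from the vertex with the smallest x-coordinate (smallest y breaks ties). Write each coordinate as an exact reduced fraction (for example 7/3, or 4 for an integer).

1. After x ≥ 1: [(2,11) (5,1) (7,0) (16,0) (18,9) (17,15)]
2. After x ≤ 11: [(11,67/5) (2,11) (5,1) (7,0) (11,0)]
3. After y ≥ 6: [(11,6) (11,67/5) (2,11) (7/2,6)]
4. After y ≤ 14: [(11,6) (11,67/5) (2,11) (7/2,6)]
5. Canonical ring: [(2,11) (7/2,6) (11,6) (11,67/5)]

Clipped polygon: [(2,11) (7/2,6) (11,6) (11,67/5)]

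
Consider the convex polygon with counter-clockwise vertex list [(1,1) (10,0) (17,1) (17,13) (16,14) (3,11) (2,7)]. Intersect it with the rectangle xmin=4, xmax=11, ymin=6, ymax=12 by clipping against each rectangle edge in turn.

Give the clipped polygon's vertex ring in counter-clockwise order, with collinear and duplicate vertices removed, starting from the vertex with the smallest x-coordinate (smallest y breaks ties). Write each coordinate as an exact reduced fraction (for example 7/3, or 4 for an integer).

1. After x ≥ 4: [(4,2/3) (10,0) (17,1) (17,13) (16,14) (4,146/13)]
2. After x ≤ 11: [(4,2/3) (10,0) (11,1/7) (11,167/13) (4,146/13)]
3. After y ≥ 6: [(4,6) (11,6) (11,167/13) (4,146/13)]
4. After y ≤ 12: [(4,6) (11,6) (11,12) (22/3,12) (4,146/13)]
5. Canonical ring: [(4,6) (11,6) (11,12) (22/3,12) (4,146/13)]

Clipped polygon: [(4,6) (11,6) (11,12) (22/3,12) (4,146/13)]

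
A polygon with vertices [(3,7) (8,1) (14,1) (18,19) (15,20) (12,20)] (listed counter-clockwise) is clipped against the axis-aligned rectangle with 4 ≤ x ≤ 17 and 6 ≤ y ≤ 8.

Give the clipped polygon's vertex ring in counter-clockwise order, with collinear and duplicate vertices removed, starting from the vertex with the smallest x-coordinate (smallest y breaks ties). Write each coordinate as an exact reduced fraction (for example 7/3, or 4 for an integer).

Clipped polygon: [(4,6) (136/9,6) (140/9,8) (4,8)]

1. After x ≥ 4: [(4,76/9) (4,29/5) (8,1) (14,1) (18,19) (15,20) (12,20)]
2. After x ≤ 17: [(4,76/9) (4,29/5) (8,1) (14,1) (17,29/2) (17,58/3) (15,20) (12,20)]
3. After y ≥ 6: [(4,76/9) (4,6) (136/9,6) (17,29/2) (17,58/3) (15,20) (12,20)]
4. After y ≤ 8: [(4,8) (4,6) (136/9,6) (140/9,8)]
5. Canonical ring: [(4,6) (136/9,6) (140/9,8) (4,8)]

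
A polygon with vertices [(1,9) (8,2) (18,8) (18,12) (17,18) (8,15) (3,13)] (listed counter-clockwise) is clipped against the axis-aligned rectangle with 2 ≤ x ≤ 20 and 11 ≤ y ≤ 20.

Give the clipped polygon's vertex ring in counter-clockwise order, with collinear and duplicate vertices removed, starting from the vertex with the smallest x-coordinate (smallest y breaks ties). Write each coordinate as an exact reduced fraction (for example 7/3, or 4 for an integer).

Clipped polygon: [(2,11) (18,11) (18,12) (17,18) (8,15) (3,13)]

1. After x ≥ 2: [(2,11) (2,8) (8,2) (18,8) (18,12) (17,18) (8,15) (3,13)]
2. After x ≤ 20: [(2,11) (2,8) (8,2) (18,8) (18,12) (17,18) (8,15) (3,13)]
3. After y ≥ 11: [(2,11) (2,11) (18,11) (18,12) (17,18) (8,15) (3,13)]
4. After y ≤ 20: [(2,11) (2,11) (18,11) (18,12) (17,18) (8,15) (3,13)]
5. Canonical ring: [(2,11) (18,11) (18,12) (17,18) (8,15) (3,13)]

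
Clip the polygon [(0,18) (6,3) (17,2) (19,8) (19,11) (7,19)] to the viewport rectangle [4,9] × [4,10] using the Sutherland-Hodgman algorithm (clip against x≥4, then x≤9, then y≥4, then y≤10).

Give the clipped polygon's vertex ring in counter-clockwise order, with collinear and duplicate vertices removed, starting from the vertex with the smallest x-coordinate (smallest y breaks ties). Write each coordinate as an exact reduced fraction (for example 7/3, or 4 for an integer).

Clipped polygon: [(4,8) (28/5,4) (9,4) (9,10) (4,10)]

1. After x ≥ 4: [(4,130/7) (4,8) (6,3) (17,2) (19,8) (19,11) (7,19)]
2. After x ≤ 9: [(4,130/7) (4,8) (6,3) (9,30/11) (9,53/3) (7,19)]
3. After y ≥ 4: [(4,130/7) (4,8) (28/5,4) (9,4) (9,53/3) (7,19)]
4. After y ≤ 10: [(4,10) (4,8) (28/5,4) (9,4) (9,10)]
5. Canonical ring: [(4,8) (28/5,4) (9,4) (9,10) (4,10)]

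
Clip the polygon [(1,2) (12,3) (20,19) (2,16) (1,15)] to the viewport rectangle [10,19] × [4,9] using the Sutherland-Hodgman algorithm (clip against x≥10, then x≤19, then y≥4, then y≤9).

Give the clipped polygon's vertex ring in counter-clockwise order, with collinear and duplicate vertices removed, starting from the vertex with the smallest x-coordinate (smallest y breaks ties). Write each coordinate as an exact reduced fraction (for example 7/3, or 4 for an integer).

1. After x ≥ 10: [(10,31/11) (12,3) (20,19) (10,52/3)]
2. After x ≤ 19: [(10,31/11) (12,3) (19,17) (19,113/6) (10,52/3)]
3. After y ≥ 4: [(10,4) (25/2,4) (19,17) (19,113/6) (10,52/3)]
4. After y ≤ 9: [(10,9) (10,4) (25/2,4) (15,9)]
5. Canonical ring: [(10,4) (25/2,4) (15,9) (10,9)]

Clipped polygon: [(10,4) (25/2,4) (15,9) (10,9)]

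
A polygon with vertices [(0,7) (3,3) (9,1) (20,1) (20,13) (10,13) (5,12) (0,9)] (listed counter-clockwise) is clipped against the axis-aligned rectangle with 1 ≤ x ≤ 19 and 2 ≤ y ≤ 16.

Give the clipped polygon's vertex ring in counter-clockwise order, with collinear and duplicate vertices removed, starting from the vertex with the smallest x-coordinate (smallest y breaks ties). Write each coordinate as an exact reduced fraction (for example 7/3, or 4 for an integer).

1. After x ≥ 1: [(1,17/3) (3,3) (9,1) (20,1) (20,13) (10,13) (5,12) (1,48/5)]
2. After x ≤ 19: [(1,17/3) (3,3) (9,1) (19,1) (19,13) (10,13) (5,12) (1,48/5)]
3. After y ≥ 2: [(1,17/3) (3,3) (6,2) (19,2) (19,13) (10,13) (5,12) (1,48/5)]
4. After y ≤ 16: [(1,17/3) (3,3) (6,2) (19,2) (19,13) (10,13) (5,12) (1,48/5)]
5. Canonical ring: [(1,17/3) (3,3) (6,2) (19,2) (19,13) (10,13) (5,12) (1,48/5)]

Clipped polygon: [(1,17/3) (3,3) (6,2) (19,2) (19,13) (10,13) (5,12) (1,48/5)]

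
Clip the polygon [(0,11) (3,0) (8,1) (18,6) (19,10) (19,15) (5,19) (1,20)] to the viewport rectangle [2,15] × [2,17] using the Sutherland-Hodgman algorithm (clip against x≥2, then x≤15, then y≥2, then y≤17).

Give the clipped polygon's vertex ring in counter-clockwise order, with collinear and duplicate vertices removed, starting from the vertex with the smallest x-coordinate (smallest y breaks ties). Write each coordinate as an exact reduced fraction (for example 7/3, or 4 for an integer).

1. After x ≥ 2: [(2,11/3) (3,0) (8,1) (18,6) (19,10) (19,15) (5,19) (2,79/4)]
2. After x ≤ 15: [(2,11/3) (3,0) (8,1) (15,9/2) (15,113/7) (5,19) (2,79/4)]
3. After y ≥ 2: [(2,11/3) (27/11,2) (10,2) (15,9/2) (15,113/7) (5,19) (2,79/4)]
4. After y ≤ 17: [(2,17) (2,11/3) (27/11,2) (10,2) (15,9/2) (15,113/7) (12,17)]
5. Canonical ring: [(2,11/3) (27/11,2) (10,2) (15,9/2) (15,113/7) (12,17) (2,17)]

Clipped polygon: [(2,11/3) (27/11,2) (10,2) (15,9/2) (15,113/7) (12,17) (2,17)]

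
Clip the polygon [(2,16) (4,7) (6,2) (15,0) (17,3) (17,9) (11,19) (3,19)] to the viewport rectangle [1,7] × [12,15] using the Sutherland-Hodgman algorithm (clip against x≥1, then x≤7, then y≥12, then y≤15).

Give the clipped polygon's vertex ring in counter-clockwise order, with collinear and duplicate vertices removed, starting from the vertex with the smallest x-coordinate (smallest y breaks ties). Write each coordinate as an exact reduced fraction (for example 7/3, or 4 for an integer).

Clipped polygon: [(20/9,15) (26/9,12) (7,12) (7,15)]

1. After x ≥ 1: [(2,16) (4,7) (6,2) (15,0) (17,3) (17,9) (11,19) (3,19)]
2. After x ≤ 7: [(2,16) (4,7) (6,2) (7,16/9) (7,19) (3,19)]
3. After y ≥ 12: [(2,16) (26/9,12) (7,12) (7,19) (3,19)]
4. After y ≤ 15: [(20/9,15) (26/9,12) (7,12) (7,15)]
5. Canonical ring: [(20/9,15) (26/9,12) (7,12) (7,15)]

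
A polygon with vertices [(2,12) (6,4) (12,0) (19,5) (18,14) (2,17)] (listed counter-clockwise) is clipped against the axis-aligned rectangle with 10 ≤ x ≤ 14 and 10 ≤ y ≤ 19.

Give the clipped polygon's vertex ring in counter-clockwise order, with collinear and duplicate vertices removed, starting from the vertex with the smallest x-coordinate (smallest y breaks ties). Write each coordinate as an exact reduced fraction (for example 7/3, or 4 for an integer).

Clipped polygon: [(10,10) (14,10) (14,59/4) (10,31/2)]

1. After x ≥ 10: [(10,4/3) (12,0) (19,5) (18,14) (10,31/2)]
2. After x ≤ 14: [(10,4/3) (12,0) (14,10/7) (14,59/4) (10,31/2)]
3. After y ≥ 10: [(10,10) (14,10) (14,59/4) (10,31/2)]
4. After y ≤ 19: [(10,10) (14,10) (14,59/4) (10,31/2)]
5. Canonical ring: [(10,10) (14,10) (14,59/4) (10,31/2)]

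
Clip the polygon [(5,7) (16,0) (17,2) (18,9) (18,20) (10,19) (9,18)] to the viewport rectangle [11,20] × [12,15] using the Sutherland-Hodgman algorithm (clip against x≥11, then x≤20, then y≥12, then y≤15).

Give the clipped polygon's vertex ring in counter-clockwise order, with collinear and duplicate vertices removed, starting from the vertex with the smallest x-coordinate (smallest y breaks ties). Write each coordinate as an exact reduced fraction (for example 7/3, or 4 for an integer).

Clipped polygon: [(11,12) (18,12) (18,15) (11,15)]

1. After x ≥ 11: [(11,35/11) (16,0) (17,2) (18,9) (18,20) (11,153/8)]
2. After x ≤ 20: [(11,35/11) (16,0) (17,2) (18,9) (18,20) (11,153/8)]
3. After y ≥ 12: [(11,12) (18,12) (18,20) (11,153/8)]
4. After y ≤ 15: [(11,15) (11,12) (18,12) (18,15)]
5. Canonical ring: [(11,12) (18,12) (18,15) (11,15)]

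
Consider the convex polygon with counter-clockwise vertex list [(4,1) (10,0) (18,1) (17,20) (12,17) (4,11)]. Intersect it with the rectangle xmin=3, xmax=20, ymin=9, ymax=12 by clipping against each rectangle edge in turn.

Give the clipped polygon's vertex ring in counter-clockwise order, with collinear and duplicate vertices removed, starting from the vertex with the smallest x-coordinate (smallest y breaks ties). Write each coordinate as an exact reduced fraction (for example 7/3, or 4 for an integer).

1. After x ≥ 3: [(4,1) (10,0) (18,1) (17,20) (12,17) (4,11)]
2. After x ≤ 20: [(4,1) (10,0) (18,1) (17,20) (12,17) (4,11)]
3. After y ≥ 9: [(4,9) (334/19,9) (17,20) (12,17) (4,11)]
4. After y ≤ 12: [(4,9) (334/19,9) (331/19,12) (16/3,12) (4,11)]
5. Canonical ring: [(4,9) (334/19,9) (331/19,12) (16/3,12) (4,11)]

Clipped polygon: [(4,9) (334/19,9) (331/19,12) (16/3,12) (4,11)]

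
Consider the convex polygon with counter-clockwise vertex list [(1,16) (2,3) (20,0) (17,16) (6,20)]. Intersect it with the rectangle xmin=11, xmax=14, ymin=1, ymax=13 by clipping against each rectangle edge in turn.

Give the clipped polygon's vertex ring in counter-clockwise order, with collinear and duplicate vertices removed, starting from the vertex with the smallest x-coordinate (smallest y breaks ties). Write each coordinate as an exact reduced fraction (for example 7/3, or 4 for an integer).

Clipped polygon: [(11,3/2) (14,1) (14,13) (11,13)]

1. After x ≥ 11: [(11,3/2) (20,0) (17,16) (11,200/11)]
2. After x ≤ 14: [(11,3/2) (14,1) (14,188/11) (11,200/11)]
3. After y ≥ 1: [(11,3/2) (14,1) (14,188/11) (11,200/11)]
4. After y ≤ 13: [(11,13) (11,3/2) (14,1) (14,13)]
5. Canonical ring: [(11,3/2) (14,1) (14,13) (11,13)]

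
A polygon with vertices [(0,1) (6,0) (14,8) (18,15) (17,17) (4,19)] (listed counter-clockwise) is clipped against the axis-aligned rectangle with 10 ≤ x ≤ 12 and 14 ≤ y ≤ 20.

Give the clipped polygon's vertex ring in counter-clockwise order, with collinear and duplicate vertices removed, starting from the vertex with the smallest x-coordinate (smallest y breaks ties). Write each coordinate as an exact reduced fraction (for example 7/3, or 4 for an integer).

1. After x ≥ 10: [(10,4) (14,8) (18,15) (17,17) (10,235/13)]
2. After x ≤ 12: [(10,4) (12,6) (12,231/13) (10,235/13)]
3. After y ≥ 14: [(10,14) (12,14) (12,231/13) (10,235/13)]
4. After y ≤ 20: [(10,14) (12,14) (12,231/13) (10,235/13)]
5. Canonical ring: [(10,14) (12,14) (12,231/13) (10,235/13)]

Clipped polygon: [(10,14) (12,14) (12,231/13) (10,235/13)]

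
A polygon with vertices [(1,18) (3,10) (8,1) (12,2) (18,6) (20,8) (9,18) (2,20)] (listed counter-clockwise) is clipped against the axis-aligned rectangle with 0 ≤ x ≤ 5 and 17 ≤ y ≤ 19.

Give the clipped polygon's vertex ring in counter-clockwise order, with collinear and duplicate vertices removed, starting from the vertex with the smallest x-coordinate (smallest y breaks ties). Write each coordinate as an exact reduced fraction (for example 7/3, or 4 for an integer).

Clipped polygon: [(1,18) (5/4,17) (5,17) (5,19) (3/2,19)]

1. After x ≥ 0: [(1,18) (3,10) (8,1) (12,2) (18,6) (20,8) (9,18) (2,20)]
2. After x ≤ 5: [(1,18) (3,10) (5,32/5) (5,134/7) (2,20)]
3. After y ≥ 17: [(1,18) (5/4,17) (5,17) (5,134/7) (2,20)]
4. After y ≤ 19: [(3/2,19) (1,18) (5/4,17) (5,17) (5,19)]
5. Canonical ring: [(1,18) (5/4,17) (5,17) (5,19) (3/2,19)]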